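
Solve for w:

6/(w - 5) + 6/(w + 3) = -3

w = -5.4721 or w = 3.4721

Multiply both sides by (w - 5)(w + 3):
6(w + 3) + 6(w - 5) = -3(w - 5)(w + 3).
Expand and collect terms: -3w² - 6w + 57 = 0.
By the quadratic formula, w = (6 ± √720) / -6, so w ≈ -5.4721 or w ≈ 3.4721.
Neither value makes a denominator zero (w ≠ 5, w ≠ -3), so both are valid.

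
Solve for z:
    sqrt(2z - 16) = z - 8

Square both sides: 2z - 16 = (z - 8)^2.
Expand and rearrange: z^2 - 18z + 80 = 0.
Solving gives z = 10 or z = 8.
Check each candidate in the original equation:
  z = 10: sqrt(4) = 2, while z - 8 = 2 — valid.
  z = 8: sqrt(0) = 0, while z - 8 = 0 — valid.

z = 8 or z = 10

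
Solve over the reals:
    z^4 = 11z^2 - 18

z = -3 or z = -1.4142 or z = 1.4142 or z = 3

Let u = z^2. The equation becomes u^2 - 11u + 18 = 0.
Factor: (u - 9)(u - 2) = 0, so u = 9 or u = 2.
z^2 = 9 gives z = +/-3.
z^2 = 2 gives z = +/-sqrt(2) ~= +/-1.4142.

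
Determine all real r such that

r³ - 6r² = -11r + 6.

r = 1 or r = 2 or r = 3

Rearrange: r³ - 6r² + 11r - 6 = 0.
Possible rational roots are divisors of -6. Testing r = 2 gives 0, so (r - 2) is a factor.
Divide: r³ - 6r² + 11r - 6 = (r - 2)(r² - 4r + 3).
Factor the quadratic: r = 3 or r = 1.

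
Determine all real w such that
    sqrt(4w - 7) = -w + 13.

w = 8

Square both sides: 4w - 7 = (-w + 13)^2.
Expand and rearrange: w^2 - 30w + 176 = 0.
Solving gives w = 22 or w = 8.
Check each candidate in the original equation:
  w = 22: sqrt(81) = 9, while -w + 13 = -9 — extraneous.
  w = 8: sqrt(25) = 5, while -w + 13 = 5 — valid.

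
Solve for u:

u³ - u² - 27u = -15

Rearrange: u³ - u² - 27u + 15 = 0.
Possible rational roots are divisors of 15. Testing u = -5 gives 0, so (u + 5) is a factor.
Divide: u³ - u² - 27u + 15 = (u + 5)(u² - 6u + 3).
Apply the quadratic formula to u² - 6u + 3 = 0: u = (6 ± √24)/2, i.e. u ≈ 5.4495 or u ≈ 0.5505.

u = -5 or u = 0.5505 or u = 5.4495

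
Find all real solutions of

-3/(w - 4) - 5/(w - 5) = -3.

w = 4.2967 or w = 7.3699

Multiply both sides by (w - 4)(w - 5):
-3(w - 5) - 5(w - 4) = -3(w - 4)(w - 5).
Expand and collect terms: -3w^2 + 35w - 95 = 0.
By the quadratic formula, w = (-35 +/- sqrt(85)) / -6, so w ~= 4.2967 or w ~= 7.3699.
Neither value makes a denominator zero (w != 4, w != 5), so both are valid.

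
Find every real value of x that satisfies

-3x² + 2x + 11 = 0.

Discriminant: (2)² − 4·(-3)·11 = 136.
Quadratic formula: x = (-2 ± √136) / (-6).
So x = 1/3 - √(34)/3 ≈ -1.6103 or x = 1/3 + √(34)/3 ≈ 2.277.

x = -1.6103 or x = 2.277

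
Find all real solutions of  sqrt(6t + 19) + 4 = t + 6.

t = 5

Isolate the radical: sqrt(6t + 19) = t + 2.
Square both sides: 6t + 19 = (t + 2)^2.
Expand and rearrange: t^2 - 2t - 15 = 0.
Solving gives t = 5 or t = -3.
Check each candidate in the original equation:
  t = 5: sqrt(49) = 7, while t + 2 = 7 — valid.
  t = -3: sqrt(1) = 1, while t + 2 = -1 — extraneous.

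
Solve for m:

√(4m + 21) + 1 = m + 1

Isolate the radical: √(4m + 21) = m.
Square both sides: 4m + 21 = (m)².
Expand and rearrange: m² - 4m - 21 = 0.
Solving gives m = 7 or m = -3.
Check each candidate in the original equation:
  m = 7: √(49) = 7, while m = 7 — valid.
  m = -3: √(9) = 3, while m = -3 — extraneous.

m = 7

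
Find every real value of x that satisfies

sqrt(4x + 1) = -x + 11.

Square both sides: 4x + 1 = (-x + 11)^2.
Expand and rearrange: x^2 - 26x + 120 = 0.
Solving gives x = 20 or x = 6.
Check each candidate in the original equation:
  x = 20: sqrt(81) = 9, while -x + 11 = -9 — extraneous.
  x = 6: sqrt(25) = 5, while -x + 11 = 5 — valid.

x = 6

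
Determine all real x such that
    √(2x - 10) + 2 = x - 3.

x = 5 or x = 7

Isolate the radical: √(2x - 10) = x - 5.
Square both sides: 2x - 10 = (x - 5)².
Expand and rearrange: x² - 12x + 35 = 0.
Solving gives x = 7 or x = 5.
Check each candidate in the original equation:
  x = 7: √(4) = 2, while x - 5 = 2 — valid.
  x = 5: √(0) = 0, while x - 5 = 0 — valid.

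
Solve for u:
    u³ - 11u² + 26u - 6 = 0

u = 0.2583 or u = 3 or u = 7.7417

Possible rational roots are divisors of -6. Testing u = 3 gives 0, so (u - 3) is a factor.
Divide: u³ - 11u² + 26u - 6 = (u - 3)(u² - 8u + 2).
Apply the quadratic formula to u² - 8u + 2 = 0: u = (8 ± √56)/2, i.e. u ≈ 7.7417 or u ≈ 0.2583.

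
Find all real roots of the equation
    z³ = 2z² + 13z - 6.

z = -3 or z = 0.4384 or z = 4.5616

Rearrange: z³ - 2z² - 13z + 6 = 0.
Possible rational roots are divisors of 6. Testing z = -3 gives 0, so (z + 3) is a factor.
Divide: z³ - 2z² - 13z + 6 = (z + 3)(z² - 5z + 2).
Apply the quadratic formula to z² - 5z + 2 = 0: z = (5 ± √17)/2, i.e. z ≈ 4.5616 or z ≈ 0.4384.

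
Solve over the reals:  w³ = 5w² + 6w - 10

w = -1.7417 or w = 1 or w = 5.7417

Rearrange: w³ - 5w² - 6w + 10 = 0.
Possible rational roots are divisors of 10. Testing w = 1 gives 0, so (w - 1) is a factor.
Divide: w³ - 5w² - 6w + 10 = (w - 1)(w² - 4w - 10).
Apply the quadratic formula to w² - 4w - 10 = 0: w = (4 ± √56)/2, i.e. w ≈ 5.7417 or w ≈ -1.7417.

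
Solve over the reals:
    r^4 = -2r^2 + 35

r = -2.2361 or r = 2.2361

Let u = r^2. The equation becomes u^2 + 2u - 35 = 0.
Factor: (u + 7)(u - 5) = 0, so u = -7 or u = 5.
r^2 = -7 < 0 has no real solution.
r^2 = 5 gives r = +/-sqrt(5) ~= +/-2.2361.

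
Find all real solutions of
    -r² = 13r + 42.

r = -7 or r = -6

Bring every term to one side: -r² - 13r - 42 = 0.
Factor: -1(r + 7)(r + 6) = 0.
So r = -7 or r = -6.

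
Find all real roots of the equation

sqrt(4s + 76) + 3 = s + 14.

s = -3

Isolate the radical: sqrt(4s + 76) = s + 11.
Square both sides: 4s + 76 = (s + 11)^2.
Expand and rearrange: s^2 + 18s + 45 = 0.
Solving gives s = -3 or s = -15.
Check each candidate in the original equation:
  s = -3: sqrt(64) = 8, while s + 11 = 8 — valid.
  s = -15: sqrt(16) = 4, while s + 11 = -4 — extraneous.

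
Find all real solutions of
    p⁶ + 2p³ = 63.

Let u = p³. The equation becomes u² + 2u - 63 = 0.
Factor: (u + 9)(u - 7) = 0, so u = -9 or u = 7.
p³ = -9 gives p = -∛(9) ≈ -2.0801.
p³ = 7 gives p = ∛(7) ≈ 1.9129.

p = -2.0801 or p = 1.9129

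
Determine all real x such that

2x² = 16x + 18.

x = -1 or x = 9

Bring every term to one side: 2x² - 16x - 18 = 0.
Factor: 2(x + 1)(x - 9) = 0.
So x = -1 or x = 9.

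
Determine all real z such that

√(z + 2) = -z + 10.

Square both sides: z + 2 = (-z + 10)².
Expand and rearrange: z² - 21z + 98 = 0.
Solving gives z = 14 or z = 7.
Check each candidate in the original equation:
  z = 14: √(16) = 4, while -z + 10 = -4 — extraneous.
  z = 7: √(9) = 3, while -z + 10 = 3 — valid.

z = 7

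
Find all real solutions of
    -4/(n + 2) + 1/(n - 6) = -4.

Multiply both sides by (n + 2)(n - 6):
-4(n - 6) + (n + 2) = -4(n + 2)(n - 6).
Expand and collect terms: -4n² + 19n + 22 = 0.
By the quadratic formula, n = (-19 ± √713) / -8, so n ≈ -0.9628 or n ≈ 5.7128.
Neither value makes a denominator zero (n ≠ -2, n ≠ 6), so both are valid.

n = -0.9628 or n = 5.7128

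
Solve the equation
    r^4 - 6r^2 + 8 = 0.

r = -2 or r = -1.4142 or r = 1.4142 or r = 2

Let u = r^2. The equation becomes u^2 - 6u + 8 = 0.
Factor: (u - 4)(u - 2) = 0, so u = 4 or u = 2.
r^2 = 4 gives r = +/-2.
r^2 = 2 gives r = +/-sqrt(2) ~= +/-1.4142.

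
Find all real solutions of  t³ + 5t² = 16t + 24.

t = -6.8284 or t = -1.1716 or t = 3

Rearrange: t³ + 5t² - 16t - 24 = 0.
Possible rational roots are divisors of -24. Testing t = 3 gives 0, so (t - 3) is a factor.
Divide: t³ + 5t² - 16t - 24 = (t - 3)(t² + 8t + 8).
Apply the quadratic formula to t² + 8t + 8 = 0: t = (-8 ± √32)/2, i.e. t ≈ -1.1716 or t ≈ -6.8284.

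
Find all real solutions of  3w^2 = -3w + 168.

w = -8 or w = 7

Bring every term to one side: 3w^2 + 3w - 168 = 0.
Factor: 3(w - 7)(w + 8) = 0.
So w = 7 or w = -8.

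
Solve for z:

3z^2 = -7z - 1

Rearrange to standard form: 3z^2 + 7z + 1 = 0.
Discriminant: (7)^2 - 4*3*1 = 37.
Quadratic formula: z = (-7 +/- sqrt(37)) / 6.
So z = -7/6 + sqrt(37)/6 ~= -0.1529 or z = -7/6 - sqrt(37)/6 ~= -2.1805.

z = -2.1805 or z = -0.1529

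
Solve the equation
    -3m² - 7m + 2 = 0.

m = -2.5907 or m = 0.2573

Discriminant: (-7)² − 4·(-3)·2 = 73.
Quadratic formula: m = (7 ± √73) / (-6).
So m = -√(73)/6 - 7/6 ≈ -2.5907 or m = -7/6 + √(73)/6 ≈ 0.2573.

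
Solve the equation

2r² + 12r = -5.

r = -5.5495 or r = -0.4505

Rearrange to standard form: 2r² + 12r + 5 = 0.
Discriminant: (12)² − 4·2·5 = 104.
Quadratic formula: r = (-12 ± √104) / 4.
So r = -3 + √(26)/2 ≈ -0.4505 or r = -3 - √(26)/2 ≈ -5.5495.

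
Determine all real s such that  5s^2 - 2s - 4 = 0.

Discriminant: (-2)^2 - 4*5*(-4) = 84.
Quadratic formula: s = (2 +/- sqrt(84)) / 10.
So s = 1/5 + sqrt(21)/5 ~= 1.1165 or s = 1/5 - sqrt(21)/5 ~= -0.7165.

s = -0.7165 or s = 1.1165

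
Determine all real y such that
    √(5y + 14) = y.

Square both sides: 5y + 14 = (y)².
Expand and rearrange: y² - 5y - 14 = 0.
Solving gives y = 7 or y = -2.
Check each candidate in the original equation:
  y = 7: √(49) = 7, while y = 7 — valid.
  y = -2: √(4) = 2, while y = -2 — extraneous.

y = 7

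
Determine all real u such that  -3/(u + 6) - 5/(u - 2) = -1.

Multiply both sides by (u + 6)(u - 2):
-3(u - 2) - 5(u + 6) = -(u + 6)(u - 2).
Expand and collect terms: -u² + 4u + 36 = 0.
By the quadratic formula, u = (-4 ± √160) / -2, so u ≈ -4.3246 or u ≈ 8.3246.
Neither value makes a denominator zero (u ≠ -6, u ≠ 2), so both are valid.

u = -4.3246 or u = 8.3246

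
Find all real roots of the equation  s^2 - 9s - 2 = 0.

Discriminant: (-9)^2 - 4*1*(-2) = 89.
Quadratic formula: s = (9 +/- sqrt(89)) / 2.
So s = 9/2 + sqrt(89)/2 ~= 9.217 or s = 9/2 - sqrt(89)/2 ~= -0.217.

s = -0.217 or s = 9.217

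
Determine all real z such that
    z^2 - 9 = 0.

z = -3 or z = 3

Factor: (z + 3)(z - 3) = 0.
So z = -3 or z = 3.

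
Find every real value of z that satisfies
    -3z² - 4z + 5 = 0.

z = -2.1196 or z = 0.7863

Discriminant: (-4)² − 4·(-3)·5 = 76.
Quadratic formula: z = (4 ± √76) / (-6).
So z = -√(19)/3 - 2/3 ≈ -2.1196 or z = -2/3 + √(19)/3 ≈ 0.7863.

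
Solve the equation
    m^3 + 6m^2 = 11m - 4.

m = -7.5311 or m = 0.5311 or m = 1

Rearrange: m^3 + 6m^2 - 11m + 4 = 0.
Possible rational roots are divisors of 4. Testing m = 1 gives 0, so (m - 1) is a factor.
Divide: m^3 + 6m^2 - 11m + 4 = (m - 1)(m^2 + 7m - 4).
Apply the quadratic formula to m^2 + 7m - 4 = 0: m = (-7 +/- sqrt(65))/2, i.e. m ~= 0.5311 or m ~= -7.5311.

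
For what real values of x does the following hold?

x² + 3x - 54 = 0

Factor: (x + 9)(x - 6) = 0.
So x = -9 or x = 6.

x = -9 or x = 6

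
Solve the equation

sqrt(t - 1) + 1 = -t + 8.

Isolate the radical: sqrt(t - 1) = -t + 7.
Square both sides: t - 1 = (-t + 7)^2.
Expand and rearrange: t^2 - 15t + 50 = 0.
Solving gives t = 10 or t = 5.
Check each candidate in the original equation:
  t = 10: sqrt(9) = 3, while -t + 7 = -3 — extraneous.
  t = 5: sqrt(4) = 2, while -t + 7 = 2 — valid.

t = 5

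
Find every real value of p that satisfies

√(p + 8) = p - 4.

p = 8

Square both sides: p + 8 = (p - 4)².
Expand and rearrange: p² - 9p + 8 = 0.
Solving gives p = 8 or p = 1.
Check each candidate in the original equation:
  p = 8: √(16) = 4, while p - 4 = 4 — valid.
  p = 1: √(9) = 3, while p - 4 = -3 — extraneous.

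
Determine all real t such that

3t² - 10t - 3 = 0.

Discriminant: (-10)² − 4·3·(-3) = 136.
Quadratic formula: t = (10 ± √136) / 6.
So t = 5/3 + √(34)/3 ≈ 3.6103 or t = 5/3 - √(34)/3 ≈ -0.277.

t = -0.277 or t = 3.6103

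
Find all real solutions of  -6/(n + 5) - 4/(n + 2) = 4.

n = -6.886 or n = -2.614

Multiply both sides by (n + 5)(n + 2):
-6(n + 2) - 4(n + 5) = 4(n + 5)(n + 2).
Expand and collect terms: 4n² + 38n + 72 = 0.
By the quadratic formula, n = (-38 ± √292) / 8, so n ≈ -2.614 or n ≈ -6.886.
Neither value makes a denominator zero (n ≠ -5, n ≠ -2), so both are valid.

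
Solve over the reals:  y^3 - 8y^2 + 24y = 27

Rearrange: y^3 - 8y^2 + 24y - 27 = 0.
Possible rational roots are divisors of -27. Testing y = 3 gives 0, so (y - 3) is a factor.
Divide: y^3 - 8y^2 + 24y - 27 = (y - 3)(y^2 - 5y + 9).
The quadratic y^2 - 5y + 9 has discriminant -11 < 0, so no further real roots.

y = 3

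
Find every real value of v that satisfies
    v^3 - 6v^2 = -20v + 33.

Rearrange: v^3 - 6v^2 + 20v - 33 = 0.
Possible rational roots are divisors of -33. Testing v = 3 gives 0, so (v - 3) is a factor.
Divide: v^3 - 6v^2 + 20v - 33 = (v - 3)(v^2 - 3v + 11).
The quadratic v^2 - 3v + 11 has discriminant -35 < 0, so no further real roots.

v = 3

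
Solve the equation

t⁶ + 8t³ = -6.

t = -1.9276 or t = -0.9427

Let u = t³. The equation becomes u² + 8u + 6 = 0.
By the quadratic formula, u = -4 + √(10) or u = -4 - √(10).
t³ = -4 + √(10) gives t = -∛(4 - √(10)) ≈ -0.9427.
t³ = -4 - √(10) gives t = -∛(√(10) + 4) ≈ -1.9276.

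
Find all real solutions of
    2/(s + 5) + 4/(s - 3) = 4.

s = -4.5584 or s = 4.0584

Multiply both sides by (s + 5)(s - 3):
2(s - 3) + 4(s + 5) = 4(s + 5)(s - 3).
Expand and collect terms: 4s^2 + 2s - 74 = 0.
By the quadratic formula, s = (-2 +/- sqrt(1188)) / 8, so s ~= 4.0584 or s ~= -4.5584.
Neither value makes a denominator zero (s != -5, s != 3), so both are valid.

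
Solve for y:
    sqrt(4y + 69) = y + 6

Square both sides: 4y + 69 = (y + 6)^2.
Expand and rearrange: y^2 + 8y - 33 = 0.
Solving gives y = 3 or y = -11.
Check each candidate in the original equation:
  y = 3: sqrt(81) = 9, while y + 6 = 9 — valid.
  y = -11: sqrt(25) = 5, while y + 6 = -5 — extraneous.

y = 3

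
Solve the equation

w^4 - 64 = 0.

Let u = w^2. The equation becomes u^2 - 64 = 0.
Factor: (u + 8)(u - 8) = 0, so u = -8 or u = 8.
w^2 = -8 < 0 has no real solution.
w^2 = 8 gives w = +/-2*sqrt(2) ~= +/-2.8284.

w = -2.8284 or w = 2.8284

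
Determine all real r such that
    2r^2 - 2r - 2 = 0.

r = -0.618 or r = 1.618

Discriminant: (-2)^2 - 4*2*(-2) = 20.
Quadratic formula: r = (2 +/- sqrt(20)) / 4.
So r = 1/2 + sqrt(5)/2 ~= 1.618 or r = 1/2 - sqrt(5)/2 ~= -0.618.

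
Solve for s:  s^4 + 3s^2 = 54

Let u = s^2. The equation becomes u^2 + 3u - 54 = 0.
Factor: (u - 6)(u + 9) = 0, so u = 6 or u = -9.
s^2 = 6 gives s = +/-sqrt(6) ~= +/-2.4495.
s^2 = -9 < 0 has no real solution.

s = -2.4495 or s = 2.4495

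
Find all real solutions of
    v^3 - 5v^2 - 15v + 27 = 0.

v = -3 or v = 1.3542 or v = 6.6458

Possible rational roots are divisors of 27. Testing v = -3 gives 0, so (v + 3) is a factor.
Divide: v^3 - 5v^2 - 15v + 27 = (v + 3)(v^2 - 8v + 9).
Apply the quadratic formula to v^2 - 8v + 9 = 0: v = (8 +/- sqrt(28))/2, i.e. v ~= 6.6458 or v ~= 1.3542.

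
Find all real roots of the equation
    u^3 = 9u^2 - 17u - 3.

Rearrange: u^3 - 9u^2 + 17u + 3 = 0.
Possible rational roots are divisors of 3. Testing u = 3 gives 0, so (u - 3) is a factor.
Divide: u^3 - 9u^2 + 17u + 3 = (u - 3)(u^2 - 6u - 1).
Apply the quadratic formula to u^2 - 6u - 1 = 0: u = (6 +/- sqrt(40))/2, i.e. u ~= 6.1623 or u ~= -0.1623.

u = -0.1623 or u = 3 or u = 6.1623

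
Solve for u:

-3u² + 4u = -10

u = -1.277 or u = 2.6103

Rearrange to standard form: -3u² + 4u + 10 = 0.
Discriminant: (4)² − 4·(-3)·10 = 136.
Quadratic formula: u = (-4 ± √136) / (-6).
So u = 2/3 - √(34)/3 ≈ -1.277 or u = 2/3 + √(34)/3 ≈ 2.6103.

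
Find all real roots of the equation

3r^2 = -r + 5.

Rearrange to standard form: 3r^2 + r - 5 = 0.
Discriminant: (1)^2 - 4*3*(-5) = 61.
Quadratic formula: r = (-1 +/- sqrt(61)) / 6.
So r = -1/6 + sqrt(61)/6 ~= 1.135 or r = -sqrt(61)/6 - 1/6 ~= -1.4684.

r = -1.4684 or r = 1.135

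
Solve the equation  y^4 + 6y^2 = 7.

Let u = y^2. The equation becomes u^2 + 6u - 7 = 0.
Factor: (u - 1)(u + 7) = 0, so u = 1 or u = -7.
y^2 = 1 gives y = +/-1.
y^2 = -7 < 0 has no real solution.

y = -1 or y = 1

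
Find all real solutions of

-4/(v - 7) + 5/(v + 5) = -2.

Multiply both sides by (v - 7)(v + 5):
-4(v + 5) + 5(v - 7) = -2(v - 7)(v + 5).
Expand and collect terms: -2v² + 3v + 125 = 0.
By the quadratic formula, v = (-3 ± √1009) / -4, so v ≈ -7.1912 or v ≈ 8.6912.
Neither value makes a denominator zero (v ≠ 7, v ≠ -5), so both are valid.

v = -7.1912 or v = 8.6912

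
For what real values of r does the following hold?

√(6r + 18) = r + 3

r = -3 or r = 3

Square both sides: 6r + 18 = (r + 3)².
Expand and rearrange: r² - 9 = 0.
Solving gives r = 3 or r = -3.
Check each candidate in the original equation:
  r = 3: √(36) = 6, while r + 3 = 6 — valid.
  r = -3: √(0) = 0, while r + 3 = 0 — valid.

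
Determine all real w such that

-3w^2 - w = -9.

Rearrange to standard form: -3w^2 - w + 9 = 0.
Discriminant: (-1)^2 - 4*(-3)*9 = 109.
Quadratic formula: w = (1 +/- sqrt(109)) / (-6).
So w = -sqrt(109)/6 - 1/6 ~= -1.9067 or w = -1/6 + sqrt(109)/6 ~= 1.5734.

w = -1.9067 or w = 1.5734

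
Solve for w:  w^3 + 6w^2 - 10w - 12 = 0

w = -7.1623 or w = -0.8377 or w = 2

Possible rational roots are divisors of -12. Testing w = 2 gives 0, so (w - 2) is a factor.
Divide: w^3 + 6w^2 - 10w - 12 = (w - 2)(w^2 + 8w + 6).
Apply the quadratic formula to w^2 + 8w + 6 = 0: w = (-8 +/- sqrt(40))/2, i.e. w ~= -0.8377 or w ~= -7.1623.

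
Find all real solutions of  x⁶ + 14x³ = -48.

x = -2 or x = -1.8171

Let u = x³. The equation becomes u² + 14u + 48 = 0.
Factor: (u + 8)(u + 6) = 0, so u = -8 or u = -6.
x³ = -8 gives x = -2.
x³ = -6 gives x = -∛(6) ≈ -1.8171.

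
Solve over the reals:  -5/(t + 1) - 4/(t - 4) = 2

t = -4.2944 or t = 2.7944

Multiply both sides by (t + 1)(t - 4):
-5(t - 4) - 4(t + 1) = 2(t + 1)(t - 4).
Expand and collect terms: 2t^2 + 3t - 24 = 0.
By the quadratic formula, t = (-3 +/- sqrt(201)) / 4, so t ~= 2.7944 or t ~= -4.2944.
Neither value makes a denominator zero (t != -1, t != 4), so both are valid.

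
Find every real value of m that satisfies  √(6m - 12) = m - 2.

Square both sides: 6m - 12 = (m - 2)².
Expand and rearrange: m² - 10m + 16 = 0.
Solving gives m = 8 or m = 2.
Check each candidate in the original equation:
  m = 8: √(36) = 6, while m - 2 = 6 — valid.
  m = 2: √(0) = 0, while m - 2 = 0 — valid.

m = 2 or m = 8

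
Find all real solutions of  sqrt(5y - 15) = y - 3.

Square both sides: 5y - 15 = (y - 3)^2.
Expand and rearrange: y^2 - 11y + 24 = 0.
Solving gives y = 8 or y = 3.
Check each candidate in the original equation:
  y = 8: sqrt(25) = 5, while y - 3 = 5 — valid.
  y = 3: sqrt(0) = 0, while y - 3 = 0 — valid.

y = 3 or y = 8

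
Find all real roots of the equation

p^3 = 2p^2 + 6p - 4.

p = -2 or p = 0.5858 or p = 3.4142

Rearrange: p^3 - 2p^2 - 6p + 4 = 0.
Possible rational roots are divisors of 4. Testing p = -2 gives 0, so (p + 2) is a factor.
Divide: p^3 - 2p^2 - 6p + 4 = (p + 2)(p^2 - 4p + 2).
Apply the quadratic formula to p^2 - 4p + 2 = 0: p = (4 +/- sqrt(8))/2, i.e. p ~= 3.4142 or p ~= 0.5858.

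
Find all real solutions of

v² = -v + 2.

Bring every term to one side: v² + v - 2 = 0.
Factor: (v + 2)(v - 1) = 0.
So v = -2 or v = 1.

v = -2 or v = 1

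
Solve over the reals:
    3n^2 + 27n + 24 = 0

Factor: 3(n + 1)(n + 8) = 0.
So n = -1 or n = -8.

n = -8 or n = -1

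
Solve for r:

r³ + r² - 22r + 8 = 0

r = -5.3723 or r = 0.3723 or r = 4

Possible rational roots are divisors of 8. Testing r = 4 gives 0, so (r - 4) is a factor.
Divide: r³ + r² - 22r + 8 = (r - 4)(r² + 5r - 2).
Apply the quadratic formula to r² + 5r - 2 = 0: r = (-5 ± √33)/2, i.e. r ≈ 0.3723 or r ≈ -5.3723.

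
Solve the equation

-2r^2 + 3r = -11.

r = -1.7122 or r = 3.2122

Rearrange to standard form: -2r^2 + 3r + 11 = 0.
Discriminant: (3)^2 - 4*(-2)*11 = 97.
Quadratic formula: r = (-3 +/- sqrt(97)) / (-4).
So r = 3/4 - sqrt(97)/4 ~= -1.7122 or r = 3/4 + sqrt(97)/4 ~= 3.2122.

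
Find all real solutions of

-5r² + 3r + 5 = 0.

Discriminant: (3)² − 4·(-5)·5 = 109.
Quadratic formula: r = (-3 ± √109) / (-10).
So r = 3/10 - √(109)/10 ≈ -0.744 or r = 3/10 + √(109)/10 ≈ 1.344.

r = -0.744 or r = 1.344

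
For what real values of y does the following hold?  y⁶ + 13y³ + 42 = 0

y = -1.9129 or y = -1.8171

Let u = y³. The equation becomes u² + 13u + 42 = 0.
Factor: (u + 6)(u + 7) = 0, so u = -6 or u = -7.
y³ = -6 gives y = -∛(6) ≈ -1.8171.
y³ = -7 gives y = -∛(7) ≈ -1.9129.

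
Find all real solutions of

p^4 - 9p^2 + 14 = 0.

p = -2.6458 or p = -1.4142 or p = 1.4142 or p = 2.6458

Let u = p^2. The equation becomes u^2 - 9u + 14 = 0.
Factor: (u - 2)(u - 7) = 0, so u = 2 or u = 7.
p^2 = 2 gives p = +/-sqrt(2) ~= +/-1.4142.
p^2 = 7 gives p = +/-sqrt(7) ~= +/-2.6458.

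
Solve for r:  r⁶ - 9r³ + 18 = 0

r = 1.4422 or r = 1.8171

Let u = r³. The equation becomes u² - 9u + 18 = 0.
Factor: (u - 3)(u - 6) = 0, so u = 3 or u = 6.
r³ = 3 gives r = ∛(3) ≈ 1.4422.
r³ = 6 gives r = ∛(6) ≈ 1.8171.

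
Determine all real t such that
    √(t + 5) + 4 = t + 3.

Isolate the radical: √(t + 5) = t - 1.
Square both sides: t + 5 = (t - 1)².
Expand and rearrange: t² - 3t - 4 = 0.
Solving gives t = 4 or t = -1.
Check each candidate in the original equation:
  t = 4: √(9) = 3, while t - 1 = 3 — valid.
  t = -1: √(4) = 2, while t - 1 = -2 — extraneous.

t = 4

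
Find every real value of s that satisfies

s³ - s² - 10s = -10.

s = -3.1623 or s = 1 or s = 3.1623

Rearrange: s³ - s² - 10s + 10 = 0.
Possible rational roots are divisors of 10. Testing s = 1 gives 0, so (s - 1) is a factor.
Divide: s³ - s² - 10s + 10 = (s - 1)(s² - 10).
Apply the quadratic formula to s² - 10 = 0: s = (0 ± √40)/2, i.e. s ≈ 3.1623 or s ≈ -3.1623.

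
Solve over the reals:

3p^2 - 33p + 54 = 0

p = 2 or p = 9

Factor: 3(p - 2)(p - 9) = 0.
So p = 2 or p = 9.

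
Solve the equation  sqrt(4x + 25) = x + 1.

Square both sides: 4x + 25 = (x + 1)^2.
Expand and rearrange: x^2 - 2x - 24 = 0.
Solving gives x = 6 or x = -4.
Check each candidate in the original equation:
  x = 6: sqrt(49) = 7, while x + 1 = 7 — valid.
  x = -4: sqrt(9) = 3, while x + 1 = -3 — extraneous.

x = 6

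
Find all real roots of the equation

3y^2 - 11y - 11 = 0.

Discriminant: (-11)^2 - 4*3*(-11) = 253.
Quadratic formula: y = (11 +/- sqrt(253)) / 6.
So y = 11/6 + sqrt(253)/6 ~= 4.4843 or y = 11/6 - sqrt(253)/6 ~= -0.8177.

y = -0.8177 or y = 4.4843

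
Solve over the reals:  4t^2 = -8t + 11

Rearrange to standard form: 4t^2 + 8t - 11 = 0.
Discriminant: (8)^2 - 4*4*(-11) = 240.
Quadratic formula: t = (-8 +/- sqrt(240)) / 8.
So t = -1 + sqrt(15)/2 ~= 0.9365 or t = -sqrt(15)/2 - 1 ~= -2.9365.

t = -2.9365 or t = 0.9365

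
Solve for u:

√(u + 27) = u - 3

u = 9

Square both sides: u + 27 = (u - 3)².
Expand and rearrange: u² - 7u - 18 = 0.
Solving gives u = 9 or u = -2.
Check each candidate in the original equation:
  u = 9: √(36) = 6, while u - 3 = 6 — valid.
  u = -2: √(25) = 5, while u - 3 = -5 — extraneous.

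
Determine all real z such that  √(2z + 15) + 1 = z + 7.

z = -3

Isolate the radical: √(2z + 15) = z + 6.
Square both sides: 2z + 15 = (z + 6)².
Expand and rearrange: z² + 10z + 21 = 0.
Solving gives z = -3 or z = -7.
Check each candidate in the original equation:
  z = -3: √(9) = 3, while z + 6 = 3 — valid.
  z = -7: √(1) = 1, while z + 6 = -1 — extraneous.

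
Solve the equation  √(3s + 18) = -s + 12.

s = 6

Square both sides: 3s + 18 = (-s + 12)².
Expand and rearrange: s² - 27s + 126 = 0.
Solving gives s = 21 or s = 6.
Check each candidate in the original equation:
  s = 21: √(81) = 9, while -s + 12 = -9 — extraneous.
  s = 6: √(36) = 6, while -s + 12 = 6 — valid.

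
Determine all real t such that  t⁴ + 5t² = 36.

Let u = t². The equation becomes u² + 5u - 36 = 0.
Factor: (u + 9)(u - 4) = 0, so u = -9 or u = 4.
t² = -9 < 0 has no real solution.
t² = 4 gives t = ±2.

t = -2 or t = 2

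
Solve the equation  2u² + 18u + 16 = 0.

Factor: 2(u + 8)(u + 1) = 0.
So u = -8 or u = -1.

u = -8 or u = -1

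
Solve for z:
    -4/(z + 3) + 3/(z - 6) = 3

Multiply both sides by (z + 3)(z - 6):
-4(z - 6) + 3(z + 3) = 3(z + 3)(z - 6).
Expand and collect terms: 3z² - 8z - 87 = 0.
By the quadratic formula, z = (8 ± √1108) / 6, so z ≈ 6.8811 or z ≈ -4.2144.
Neither value makes a denominator zero (z ≠ -3, z ≠ 6), so both are valid.

z = -4.2144 or z = 6.8811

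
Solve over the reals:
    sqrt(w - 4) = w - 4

Square both sides: w - 4 = (w - 4)^2.
Expand and rearrange: w^2 - 9w + 20 = 0.
Solving gives w = 5 or w = 4.
Check each candidate in the original equation:
  w = 5: sqrt(1) = 1, while w - 4 = 1 — valid.
  w = 4: sqrt(0) = 0, while w - 4 = 0 — valid.

w = 4 or w = 5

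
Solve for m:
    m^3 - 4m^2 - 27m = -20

Rearrange: m^3 - 4m^2 - 27m + 20 = 0.
Possible rational roots are divisors of 20. Testing m = -4 gives 0, so (m + 4) is a factor.
Divide: m^3 - 4m^2 - 27m + 20 = (m + 4)(m^2 - 8m + 5).
Apply the quadratic formula to m^2 - 8m + 5 = 0: m = (8 +/- sqrt(44))/2, i.e. m ~= 7.3166 or m ~= 0.6834.

m = -4 or m = 0.6834 or m = 7.3166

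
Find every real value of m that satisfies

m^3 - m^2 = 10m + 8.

m = -2 or m = -1 or m = 4

Rearrange: m^3 - m^2 - 10m - 8 = 0.
Possible rational roots are divisors of -8. Testing m = -2 gives 0, so (m + 2) is a factor.
Divide: m^3 - m^2 - 10m - 8 = (m + 2)(m^2 - 3m - 4).
Factor the quadratic: m = 4 or m = -1.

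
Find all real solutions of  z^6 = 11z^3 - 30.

Let u = z^3. The equation becomes u^2 - 11u + 30 = 0.
Factor: (u - 6)(u - 5) = 0, so u = 6 or u = 5.
z^3 = 6 gives z = (6)^(1/3) ~= 1.8171.
z^3 = 5 gives z = (5)^(1/3) ~= 1.71.

z = 1.71 or z = 1.8171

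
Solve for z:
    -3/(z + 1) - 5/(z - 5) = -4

Multiply both sides by (z + 1)(z - 5):
-3(z - 5) - 5(z + 1) = -4(z + 1)(z - 5).
Expand and collect terms: -4z² + 24z + 10 = 0.
By the quadratic formula, z = (-24 ± √736) / -8, so z ≈ -0.3912 or z ≈ 6.3912.
Neither value makes a denominator zero (z ≠ -1, z ≠ 5), so both are valid.

z = -0.3912 or z = 6.3912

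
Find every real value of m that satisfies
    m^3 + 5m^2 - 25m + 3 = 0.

Possible rational roots are divisors of 3. Testing m = 3 gives 0, so (m - 3) is a factor.
Divide: m^3 + 5m^2 - 25m + 3 = (m - 3)(m^2 + 8m - 1).
Apply the quadratic formula to m^2 + 8m - 1 = 0: m = (-8 +/- sqrt(68))/2, i.e. m ~= 0.1231 or m ~= -8.1231.

m = -8.1231 or m = 0.1231 or m = 3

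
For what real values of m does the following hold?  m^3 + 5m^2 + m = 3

Rearrange: m^3 + 5m^2 + m - 3 = 0.
Possible rational roots are divisors of -3. Testing m = -1 gives 0, so (m + 1) is a factor.
Divide: m^3 + 5m^2 + m - 3 = (m + 1)(m^2 + 4m - 3).
Apply the quadratic formula to m^2 + 4m - 3 = 0: m = (-4 +/- sqrt(28))/2, i.e. m ~= 0.6458 or m ~= -4.6458.

m = -4.6458 or m = -1 or m = 0.6458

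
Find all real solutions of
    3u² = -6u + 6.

u = -2.7321 or u = 0.7321

Rearrange to standard form: 3u² + 6u - 6 = 0.
Discriminant: (6)² − 4·3·(-6) = 108.
Quadratic formula: u = (-6 ± √108) / 6.
So u = -1 + √(3) ≈ 0.7321 or u = -√(3) - 1 ≈ -2.7321.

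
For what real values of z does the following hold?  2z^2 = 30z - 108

Bring every term to one side: 2z^2 - 30z + 108 = 0.
Factor: 2(z - 6)(z - 9) = 0.
So z = 6 or z = 9.

z = 6 or z = 9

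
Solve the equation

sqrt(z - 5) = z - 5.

z = 5 or z = 6

Square both sides: z - 5 = (z - 5)^2.
Expand and rearrange: z^2 - 11z + 30 = 0.
Solving gives z = 6 or z = 5.
Check each candidate in the original equation:
  z = 6: sqrt(1) = 1, while z - 5 = 1 — valid.
  z = 5: sqrt(0) = 0, while z - 5 = 0 — valid.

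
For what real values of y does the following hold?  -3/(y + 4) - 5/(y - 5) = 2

Multiply both sides by (y + 4)(y - 5):
-3(y - 5) - 5(y + 4) = 2(y + 4)(y - 5).
Expand and collect terms: 2y² + 6y - 35 = 0.
By the quadratic formula, y = (-6 ± √316) / 4, so y ≈ 2.9441 or y ≈ -5.9441.
Neither value makes a denominator zero (y ≠ -4, y ≠ 5), so both are valid.

y = -5.9441 or y = 2.9441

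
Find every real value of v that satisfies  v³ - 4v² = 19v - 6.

Rearrange: v³ - 4v² - 19v + 6 = 0.
Possible rational roots are divisors of 6. Testing v = -3 gives 0, so (v + 3) is a factor.
Divide: v³ - 4v² - 19v + 6 = (v + 3)(v² - 7v + 2).
Apply the quadratic formula to v² - 7v + 2 = 0: v = (7 ± √41)/2, i.e. v ≈ 6.7016 or v ≈ 0.2984.

v = -3 or v = 0.2984 or v = 6.7016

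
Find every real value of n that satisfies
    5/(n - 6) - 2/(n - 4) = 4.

Multiply both sides by (n - 6)(n - 4):
5(n - 4) - 2(n - 6) = 4(n - 6)(n - 4).
Expand and collect terms: 4n^2 - 43n + 104 = 0.
By the quadratic formula, n = (43 +/- sqrt(185)) / 8, so n ~= 7.0752 or n ~= 3.6748.
Neither value makes a denominator zero (n != 6, n != 4), so both are valid.

n = 3.6748 or n = 7.0752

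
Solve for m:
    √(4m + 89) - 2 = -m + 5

Isolate the radical: √(4m + 89) = -m + 7.
Square both sides: 4m + 89 = (-m + 7)².
Expand and rearrange: m² - 18m - 40 = 0.
Solving gives m = 20 or m = -2.
Check each candidate in the original equation:
  m = 20: √(169) = 13, while -m + 7 = -13 — extraneous.
  m = -2: √(81) = 9, while -m + 7 = 9 — valid.

m = -2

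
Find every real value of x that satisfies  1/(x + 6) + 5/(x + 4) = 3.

x = -5.8257 or x = -2.1743

Multiply both sides by (x + 6)(x + 4):
(x + 4) + 5(x + 6) = 3(x + 6)(x + 4).
Expand and collect terms: 3x² + 24x + 38 = 0.
By the quadratic formula, x = (-24 ± √120) / 6, so x ≈ -2.1743 or x ≈ -5.8257.
Neither value makes a denominator zero (x ≠ -6, x ≠ -4), so both are valid.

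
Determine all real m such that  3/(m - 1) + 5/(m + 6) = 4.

Multiply both sides by (m - 1)(m + 6):
3(m + 6) + 5(m - 1) = 4(m - 1)(m + 6).
Expand and collect terms: 4m^2 + 12m - 37 = 0.
By the quadratic formula, m = (-12 +/- sqrt(736)) / 8, so m ~= 1.8912 or m ~= -4.8912.
Neither value makes a denominator zero (m != 1, m != -6), so both are valid.

m = -4.8912 or m = 1.8912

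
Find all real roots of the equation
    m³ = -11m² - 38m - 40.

m = -5 or m = -4 or m = -2

Rearrange: m³ + 11m² + 38m + 40 = 0.
Possible rational roots are divisors of 40. Testing m = -5 gives 0, so (m + 5) is a factor.
Divide: m³ + 11m² + 38m + 40 = (m + 5)(m² + 6m + 8).
Factor the quadratic: m = -2 or m = -4.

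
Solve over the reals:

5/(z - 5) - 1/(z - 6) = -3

z = 3.5316 or z = 6.135

Multiply both sides by (z - 5)(z - 6):
5(z - 6) - (z - 5) = -3(z - 5)(z - 6).
Expand and collect terms: -3z^2 + 29z - 65 = 0.
By the quadratic formula, z = (-29 +/- sqrt(61)) / -6, so z ~= 3.5316 or z ~= 6.135.
Neither value makes a denominator zero (z != 5, z != 6), so both are valid.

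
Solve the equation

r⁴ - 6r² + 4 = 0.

Let u = r². The equation becomes u² - 6u + 4 = 0.
By the quadratic formula, u = √(5) + 3 or u = 3 - √(5).
r² = √(5) + 3 gives r = ±√(√(5) + 3) ≈ ±2.2882.
r² = 3 - √(5) gives r = ±√(3 - √(5)) ≈ ±0.874.

r = -2.2882 or r = -0.874 or r = 0.874 or r = 2.2882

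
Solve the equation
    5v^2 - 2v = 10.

Rearrange to standard form: 5v^2 - 2v - 10 = 0.
Discriminant: (-2)^2 - 4*5*(-10) = 204.
Quadratic formula: v = (2 +/- sqrt(204)) / 10.
So v = 1/5 + sqrt(51)/5 ~= 1.6283 or v = 1/5 - sqrt(51)/5 ~= -1.2283.

v = -1.2283 or v = 1.6283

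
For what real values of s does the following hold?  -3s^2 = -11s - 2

Rearrange to standard form: -3s^2 + 11s + 2 = 0.
Discriminant: (11)^2 - 4*(-3)*2 = 145.
Quadratic formula: s = (-11 +/- sqrt(145)) / (-6).
So s = 11/6 - sqrt(145)/6 ~= -0.1736 or s = 11/6 + sqrt(145)/6 ~= 3.8403.

s = -0.1736 or s = 3.8403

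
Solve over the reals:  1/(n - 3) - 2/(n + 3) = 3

n = -3.6348 or n = 3.3014

Multiply both sides by (n - 3)(n + 3):
(n + 3) - 2(n - 3) = 3(n - 3)(n + 3).
Expand and collect terms: 3n² + n - 36 = 0.
By the quadratic formula, n = (-1 ± √433) / 6, so n ≈ 3.3014 or n ≈ -3.6348.
Neither value makes a denominator zero (n ≠ 3, n ≠ -3), so both are valid.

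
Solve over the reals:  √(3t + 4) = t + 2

t = -1 or t = 0

Square both sides: 3t + 4 = (t + 2)².
Expand and rearrange: t² + t = 0.
Solving gives t = 0 or t = -1.
Check each candidate in the original equation:
  t = 0: √(4) = 2, while t + 2 = 2 — valid.
  t = -1: √(1) = 1, while t + 2 = 1 — valid.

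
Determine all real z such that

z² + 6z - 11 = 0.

z = -7.4721 or z = 1.4721

Discriminant: (6)² − 4·1·(-11) = 80.
Quadratic formula: z = (-6 ± √80) / 2.
So z = -3 + 2·√(5) ≈ 1.4721 or z = -2·√(5) - 3 ≈ -7.4721.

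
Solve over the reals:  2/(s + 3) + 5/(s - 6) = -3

Multiply both sides by (s + 3)(s - 6):
2(s - 6) + 5(s + 3) = -3(s + 3)(s - 6).
Expand and collect terms: -3s² + 2s + 51 = 0.
By the quadratic formula, s = (-2 ± √616) / -6, so s ≈ -3.8032 or s ≈ 4.4699.
Neither value makes a denominator zero (s ≠ -3, s ≠ 6), so both are valid.

s = -3.8032 or s = 4.4699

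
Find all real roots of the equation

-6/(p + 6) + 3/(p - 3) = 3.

Multiply both sides by (p + 6)(p - 3):
-6(p - 3) + 3(p + 6) = 3(p + 6)(p - 3).
Expand and collect terms: 3p² + 12p - 90 = 0.
By the quadratic formula, p = (-12 ± √1224) / 6, so p ≈ 3.831 or p ≈ -7.831.
Neither value makes a denominator zero (p ≠ -6, p ≠ 3), so both are valid.

p = -7.831 or p = 3.831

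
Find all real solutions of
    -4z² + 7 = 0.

z = -1.3229 or z = 1.3229

Discriminant: (0)² − 4·(-4)·7 = 112.
Quadratic formula: z = (0 ± √112) / (-8).
So z = -√(7)/2 ≈ -1.3229 or z = √(7)/2 ≈ 1.3229.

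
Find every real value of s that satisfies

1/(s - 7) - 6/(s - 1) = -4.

s = 2.5901 or s = 6.6599

Multiply both sides by (s - 7)(s - 1):
(s - 1) - 6(s - 7) = -4(s - 7)(s - 1).
Expand and collect terms: -4s^2 + 37s - 69 = 0.
By the quadratic formula, s = (-37 +/- sqrt(265)) / -8, so s ~= 2.5901 or s ~= 6.6599.
Neither value makes a denominator zero (s != 7, s != 1), so both are valid.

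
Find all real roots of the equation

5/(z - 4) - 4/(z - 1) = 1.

Multiply both sides by (z - 4)(z - 1):
5(z - 1) - 4(z - 4) = (z - 4)(z - 1).
Expand and collect terms: z² - 6z - 7 = 0.
Factor or apply the quadratic formula: z = 7 or z = -1.
Neither value makes a denominator zero (z ≠ 4, z ≠ 1), so both are valid.

z = -1 or z = 7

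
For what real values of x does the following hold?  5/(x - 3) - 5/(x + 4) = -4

Multiply both sides by (x - 3)(x + 4):
5(x + 4) - 5(x - 3) = -4(x - 3)(x + 4).
Expand and collect terms: -4x^2 - 4x + 13 = 0.
By the quadratic formula, x = (4 +/- sqrt(224)) / -8, so x ~= -2.3708 or x ~= 1.3708.
Neither value makes a denominator zero (x != 3, x != -4), so both are valid.

x = -2.3708 or x = 1.3708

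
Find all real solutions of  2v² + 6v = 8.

Bring every term to one side: 2v² + 6v - 8 = 0.
Factor: 2(v + 4)(v - 1) = 0.
So v = -4 or v = 1.

v = -4 or v = 1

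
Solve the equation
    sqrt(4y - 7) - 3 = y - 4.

y = 2 or y = 4

Isolate the radical: sqrt(4y - 7) = y - 1.
Square both sides: 4y - 7 = (y - 1)^2.
Expand and rearrange: y^2 - 6y + 8 = 0.
Solving gives y = 4 or y = 2.
Check each candidate in the original equation:
  y = 4: sqrt(9) = 3, while y - 1 = 3 — valid.
  y = 2: sqrt(1) = 1, while y - 1 = 1 — valid.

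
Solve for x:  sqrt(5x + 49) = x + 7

x = 0

Square both sides: 5x + 49 = (x + 7)^2.
Expand and rearrange: x^2 + 9x = 0.
Solving gives x = 0 or x = -9.
Check each candidate in the original equation:
  x = 0: sqrt(49) = 7, while x + 7 = 7 — valid.
  x = -9: sqrt(4) = 2, while x + 7 = -2 — extraneous.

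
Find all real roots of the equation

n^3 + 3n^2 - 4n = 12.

Rearrange: n^3 + 3n^2 - 4n - 12 = 0.
Possible rational roots are divisors of -12. Testing n = 2 gives 0, so (n - 2) is a factor.
Divide: n^3 + 3n^2 - 4n - 12 = (n - 2)(n^2 + 5n + 6).
Factor the quadratic: n = -2 or n = -3.

n = -3 or n = -2 or n = 2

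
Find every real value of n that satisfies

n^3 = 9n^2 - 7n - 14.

Rearrange: n^3 - 9n^2 + 7n + 14 = 0.
Possible rational roots are divisors of 14. Testing n = 2 gives 0, so (n - 2) is a factor.
Divide: n^3 - 9n^2 + 7n + 14 = (n - 2)(n^2 - 7n - 7).
Apply the quadratic formula to n^2 - 7n - 7 = 0: n = (7 +/- sqrt(77))/2, i.e. n ~= 7.8875 or n ~= -0.8875.

n = -0.8875 or n = 2 or n = 7.8875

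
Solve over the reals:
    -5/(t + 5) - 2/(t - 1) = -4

Multiply both sides by (t + 5)(t - 1):
-5(t - 1) - 2(t + 5) = -4(t + 5)(t - 1).
Expand and collect terms: -4t² - 9t + 25 = 0.
By the quadratic formula, t = (9 ± √481) / -8, so t ≈ -3.8665 or t ≈ 1.6165.
Neither value makes a denominator zero (t ≠ -5, t ≠ 1), so both are valid.

t = -3.8665 or t = 1.6165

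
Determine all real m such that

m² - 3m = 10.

Bring every term to one side: m² - 3m - 10 = 0.
Factor: (m - 5)(m + 2) = 0.
So m = 5 or m = -2.

m = -2 or m = 5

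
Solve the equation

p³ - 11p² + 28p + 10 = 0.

Possible rational roots are divisors of 10. Testing p = 5 gives 0, so (p - 5) is a factor.
Divide: p³ - 11p² + 28p + 10 = (p - 5)(p² - 6p - 2).
Apply the quadratic formula to p² - 6p - 2 = 0: p = (6 ± √44)/2, i.e. p ≈ 6.3166 or p ≈ -0.3166.

p = -0.3166 or p = 5 or p = 6.3166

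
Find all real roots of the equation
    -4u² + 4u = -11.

Rearrange to standard form: -4u² + 4u + 11 = 0.
Discriminant: (4)² − 4·(-4)·11 = 192.
Quadratic formula: u = (-4 ± √192) / (-8).
So u = 1/2 - √(3) ≈ -1.2321 or u = 1/2 + √(3) ≈ 2.2321.

u = -1.2321 or u = 2.2321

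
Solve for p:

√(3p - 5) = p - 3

p = 7

Square both sides: 3p - 5 = (p - 3)².
Expand and rearrange: p² - 9p + 14 = 0.
Solving gives p = 7 or p = 2.
Check each candidate in the original equation:
  p = 7: √(16) = 4, while p - 3 = 4 — valid.
  p = 2: √(1) = 1, while p - 3 = -1 — extraneous.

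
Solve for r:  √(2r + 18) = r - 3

r = 9

Square both sides: 2r + 18 = (r - 3)².
Expand and rearrange: r² - 8r - 9 = 0.
Solving gives r = 9 or r = -1.
Check each candidate in the original equation:
  r = 9: √(36) = 6, while r - 3 = 6 — valid.
  r = -1: √(16) = 4, while r - 3 = -4 — extraneous.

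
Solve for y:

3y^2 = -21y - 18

y = -6 or y = -1

Bring every term to one side: 3y^2 + 21y + 18 = 0.
Factor: 3(y + 1)(y + 6) = 0.
So y = -1 or y = -6.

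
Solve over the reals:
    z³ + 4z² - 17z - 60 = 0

z = -5 or z = -3 or z = 4

Possible rational roots are divisors of -60. Testing z = -5 gives 0, so (z + 5) is a factor.
Divide: z³ + 4z² - 17z - 60 = (z + 5)(z² - z - 12).
Factor the quadratic: z = 4 or z = -3.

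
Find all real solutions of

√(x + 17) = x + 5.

x = -1

Square both sides: x + 17 = (x + 5)².
Expand and rearrange: x² + 9x + 8 = 0.
Solving gives x = -1 or x = -8.
Check each candidate in the original equation:
  x = -1: √(16) = 4, while x + 5 = 4 — valid.
  x = -8: √(9) = 3, while x + 5 = -3 — extraneous.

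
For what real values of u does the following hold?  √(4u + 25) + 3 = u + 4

Isolate the radical: √(4u + 25) = u + 1.
Square both sides: 4u + 25 = (u + 1)².
Expand and rearrange: u² - 2u - 24 = 0.
Solving gives u = 6 or u = -4.
Check each candidate in the original equation:
  u = 6: √(49) = 7, while u + 1 = 7 — valid.
  u = -4: √(9) = 3, while u + 1 = -3 — extraneous.

u = 6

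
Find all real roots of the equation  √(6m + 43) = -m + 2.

Square both sides: 6m + 43 = (-m + 2)².
Expand and rearrange: m² - 10m - 39 = 0.
Solving gives m = 13 or m = -3.
Check each candidate in the original equation:
  m = 13: √(121) = 11, while -m + 2 = -11 — extraneous.
  m = -3: √(25) = 5, while -m + 2 = 5 — valid.

m = -3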